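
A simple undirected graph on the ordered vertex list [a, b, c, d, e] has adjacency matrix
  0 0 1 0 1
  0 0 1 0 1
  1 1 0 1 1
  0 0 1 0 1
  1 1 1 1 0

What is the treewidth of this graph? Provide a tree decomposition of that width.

Treewidth 2.
Bags: B1 = {a, c, e}  B2 = {c, d, e}  B3 = {b, c, e}
Tree: B1–B2, B2–B3

Each bag holds 3 vertices, so the decomposition has width 2, which upper-bounds the treewidth. On the other hand G contains the 3-clique {c, d, e}. A clique must lie in a single bag of any decomposition, so no decomposition can have width below 2. Combining the bounds, tw(G) = 2.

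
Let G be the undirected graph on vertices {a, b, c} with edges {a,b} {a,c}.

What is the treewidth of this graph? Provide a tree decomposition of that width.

Every bag has size at most 2, so the width is 2 − 1 = 1 and tw(G) ≤ 1. G has an edge, so its treewidth is at least 1. Hence tw(G) = 1 exactly.

Treewidth 1.
One such decomposition:
Bags: B1 = {a, b}  B2 = {a, c}
Tree: B1–B2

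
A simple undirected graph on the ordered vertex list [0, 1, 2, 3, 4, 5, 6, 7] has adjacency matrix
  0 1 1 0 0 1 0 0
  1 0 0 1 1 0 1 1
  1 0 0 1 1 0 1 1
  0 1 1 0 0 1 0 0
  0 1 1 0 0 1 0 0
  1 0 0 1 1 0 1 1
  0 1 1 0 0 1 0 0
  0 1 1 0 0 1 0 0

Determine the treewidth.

A width-3 tree decomposition is:
Bags: B1 = {1, 2, 4, 5}  B2 = {1, 2, 5, 6}  B3 = {0, 1, 2, 5}  B4 = {1, 2, 5, 7}  B5 = {1, 2, 3, 5}
Tree: B1–B2, B2–B3, B3–B4, B4–B5
Every bag has size at most 4, so the width is 4 − 1 = 3 and tw(G) ≤ 3. For the lower bound: the 4 vertex sets {1,4}, {5,6}, {2}, {0} are disjoint, each induces a connected subgraph, and every pair is joined by at least one edge of G. Contracting each set to a single vertex therefore yields K_{4} as a minor, and since treewidth is minor-monotone, tw(G) ≥ tw(K_{4}) = 3. Combining the bounds, tw(G) = 3.

3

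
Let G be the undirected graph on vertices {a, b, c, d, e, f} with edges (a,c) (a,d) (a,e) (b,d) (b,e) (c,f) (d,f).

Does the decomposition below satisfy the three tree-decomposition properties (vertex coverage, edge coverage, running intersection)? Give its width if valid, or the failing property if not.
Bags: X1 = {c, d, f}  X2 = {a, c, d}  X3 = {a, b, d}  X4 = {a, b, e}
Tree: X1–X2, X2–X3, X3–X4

Yes; width 2.

Checking the three conditions: (i) the bags cover all of {a, b, c, d, e, f}; (ii) for each edge, some bag contains both endpoints; (iii) the bags containing any fixed vertex form a subtree. All hold, so the decomposition is valid with width 3 − 1 = 2.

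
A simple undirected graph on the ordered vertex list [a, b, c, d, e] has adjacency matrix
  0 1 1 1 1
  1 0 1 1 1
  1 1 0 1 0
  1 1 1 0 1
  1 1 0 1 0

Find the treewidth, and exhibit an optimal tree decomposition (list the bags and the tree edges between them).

The largest bag has 4 vertices, giving width 3; this decomposition certifies tw(G) ≤ 3. On the other hand G contains the 4-clique {a, b, d, e}. A clique must lie in a single bag of any decomposition, so no decomposition can have width below 3. Combining the bounds, tw(G) = 3.

Treewidth 3.
One optimal decomposition is:
Bags: B1 = {a, b, c, d}  B2 = {a, b, d, e}
Tree: B1–B2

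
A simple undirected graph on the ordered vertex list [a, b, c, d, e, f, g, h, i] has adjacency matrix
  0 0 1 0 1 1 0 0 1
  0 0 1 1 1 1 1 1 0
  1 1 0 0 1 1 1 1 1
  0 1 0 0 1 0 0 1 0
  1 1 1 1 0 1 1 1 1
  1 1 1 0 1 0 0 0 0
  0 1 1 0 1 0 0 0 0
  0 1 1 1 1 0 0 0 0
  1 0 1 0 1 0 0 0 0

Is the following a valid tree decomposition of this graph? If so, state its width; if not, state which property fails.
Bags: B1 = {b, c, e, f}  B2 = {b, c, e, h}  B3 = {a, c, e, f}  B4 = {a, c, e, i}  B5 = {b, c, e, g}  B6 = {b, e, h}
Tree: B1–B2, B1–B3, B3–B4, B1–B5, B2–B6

No — vertex d appears in no bag.

A tree decomposition must satisfy three properties: every vertex lies in some bag; for every edge, both endpoints lie together in some bag; and for every vertex, the bags containing it form a connected subtree. Here vertex d appears in no bag, so the decomposition is invalid.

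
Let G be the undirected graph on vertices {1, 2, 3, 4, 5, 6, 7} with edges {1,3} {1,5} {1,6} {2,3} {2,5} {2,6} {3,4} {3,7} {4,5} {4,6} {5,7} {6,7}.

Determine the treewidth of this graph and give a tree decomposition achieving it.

Treewidth 3.
Bags: B1 = {3, 4, 5, 6}  B2 = {2, 3, 5, 6}  B3 = {3, 5, 6, 7}  B4 = {1, 3, 5, 6}
Tree: B1–B2, B2–B3, B3–B4

Every bag has size at most 4, so the width is 4 − 1 = 3 and tw(G) ≤ 3. For the lower bound: the 4 vertex sets {3,4}, {2,5}, {6}, {7} are disjoint, each induces a connected subgraph, and every pair is joined by at least one edge of G. Contracting each set to a single vertex therefore yields K_{4} as a minor, and since treewidth is minor-monotone, tw(G) ≥ tw(K_{4}) = 3. Therefore the treewidth is 3.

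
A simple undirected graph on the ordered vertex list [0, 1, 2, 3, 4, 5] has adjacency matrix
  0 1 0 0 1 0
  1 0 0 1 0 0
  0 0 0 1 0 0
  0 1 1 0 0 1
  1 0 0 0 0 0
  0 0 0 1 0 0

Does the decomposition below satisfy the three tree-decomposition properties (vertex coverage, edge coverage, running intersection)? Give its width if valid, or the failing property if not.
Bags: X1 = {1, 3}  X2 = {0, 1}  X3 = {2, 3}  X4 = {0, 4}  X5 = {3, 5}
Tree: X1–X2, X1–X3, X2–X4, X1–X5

Yes; width 1.

Checking the three conditions: (i) the bags cover all of {0, 1, 2, 3, 4, 5}; (ii) for each edge, some bag contains both endpoints; (iii) the bags containing any fixed vertex form a subtree. All hold, so the decomposition is valid with width 2 − 1 = 1.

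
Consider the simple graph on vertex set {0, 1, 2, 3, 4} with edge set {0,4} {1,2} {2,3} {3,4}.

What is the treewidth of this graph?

A width-1 tree decomposition is:
Bags: B1 = {0, 4}  B2 = {3, 4}  B3 = {2, 3}  B4 = {1, 2}
Tree: B1–B2, B2–B3, B3–B4
The largest bag has 2 vertices, giving width 1; this decomposition certifies tw(G) ≤ 1. G has an edge, so its treewidth is at least 1. Hence tw(G) = 1 exactly.

1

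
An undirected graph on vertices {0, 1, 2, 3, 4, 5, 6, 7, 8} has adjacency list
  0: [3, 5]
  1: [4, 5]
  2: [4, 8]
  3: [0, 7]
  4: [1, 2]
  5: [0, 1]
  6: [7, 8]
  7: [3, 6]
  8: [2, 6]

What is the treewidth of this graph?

A width-2 tree decomposition is:
Bags: B1 = {1, 2, 4}  B2 = {1, 2, 8}  B3 = {1, 6, 8}  B4 = {1, 6, 7}  B5 = {1, 3, 7}  B6 = {0, 1, 3}  B7 = {0, 1, 5}
Tree: B1–B2, B2–B3, B3–B4, B4–B5, B5–B6, B6–B7
Every bag has size at most 3, so the width is 3 − 1 = 2 and tw(G) ≤ 2. Since 1–4–2–8–6–7–3–0–5–1 is a cycle in G, G is not acyclic. Forests are exactly the graphs of treewidth ≤ 1, so tw(G) ≥ 2. The upper and lower bounds meet at 2, so that is the treewidth.

2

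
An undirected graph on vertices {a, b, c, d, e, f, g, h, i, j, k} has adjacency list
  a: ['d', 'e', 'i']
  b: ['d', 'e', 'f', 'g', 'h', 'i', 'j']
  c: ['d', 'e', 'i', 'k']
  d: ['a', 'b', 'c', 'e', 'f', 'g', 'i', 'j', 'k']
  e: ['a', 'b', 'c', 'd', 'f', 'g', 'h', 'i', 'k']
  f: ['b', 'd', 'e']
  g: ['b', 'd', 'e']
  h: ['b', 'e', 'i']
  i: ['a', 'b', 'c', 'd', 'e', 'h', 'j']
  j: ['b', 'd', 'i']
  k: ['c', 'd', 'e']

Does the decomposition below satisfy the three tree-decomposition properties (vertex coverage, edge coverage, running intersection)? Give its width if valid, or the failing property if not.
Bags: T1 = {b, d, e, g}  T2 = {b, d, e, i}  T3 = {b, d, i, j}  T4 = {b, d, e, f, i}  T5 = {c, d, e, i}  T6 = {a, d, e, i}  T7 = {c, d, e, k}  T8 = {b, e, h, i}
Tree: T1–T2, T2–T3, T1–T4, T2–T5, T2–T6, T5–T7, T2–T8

A tree decomposition must satisfy three properties: every vertex lies in some bag; for every edge, both endpoints lie together in some bag; and for every vertex, the bags containing it form a connected subtree. Here bags containing vertex i are not connected in the tree, so the decomposition is invalid.

No — bags containing vertex i are not connected in the tree.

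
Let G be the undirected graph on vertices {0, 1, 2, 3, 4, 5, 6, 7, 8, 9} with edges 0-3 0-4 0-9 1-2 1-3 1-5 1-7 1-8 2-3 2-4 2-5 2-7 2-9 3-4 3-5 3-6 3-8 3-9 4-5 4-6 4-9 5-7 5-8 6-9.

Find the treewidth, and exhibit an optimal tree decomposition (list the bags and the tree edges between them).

Treewidth 3.
One such decomposition:
Bags: B1 = {2, 3, 4, 5}  B2 = {1, 2, 3, 5}  B3 = {1, 2, 5, 7}  B4 = {1, 3, 5, 8}  B5 = {2, 3, 4, 9}  B6 = {0, 3, 4, 9}  B7 = {3, 4, 6, 9}
Tree: B1–B2, B2–B3, B2–B4, B1–B5, B5–B6, B5–B7

The largest bag has 4 vertices, giving width 3; this decomposition certifies tw(G) ≤ 3. On the other hand G contains the 4-clique {1, 3, 5, 8}. A clique must lie in a single bag of any decomposition, so no decomposition can have width below 3. The upper and lower bounds meet at 3, so that is the treewidth.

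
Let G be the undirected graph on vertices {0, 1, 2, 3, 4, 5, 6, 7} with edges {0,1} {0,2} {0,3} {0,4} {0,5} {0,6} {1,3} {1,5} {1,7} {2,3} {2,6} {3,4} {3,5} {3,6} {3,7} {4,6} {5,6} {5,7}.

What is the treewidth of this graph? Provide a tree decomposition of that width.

The largest bag has 4 vertices, giving width 3; this decomposition certifies tw(G) ≤ 3. For the lower bound, the 4 vertices {0, 1, 3, 5} are pairwise adjacent, and any tree decomposition puts a clique entirely inside one bag — forcing width ≥ 3. The upper and lower bounds meet at 3, so that is the treewidth.

Treewidth 3.
One optimal decomposition is:
Bags: B1 = {0, 2, 3, 6}  B2 = {0, 3, 5, 6}  B3 = {0, 1, 3, 5}  B4 = {1, 3, 5, 7}  B5 = {0, 3, 4, 6}
Tree: B1–B2, B2–B3, B3–B4, B1–B5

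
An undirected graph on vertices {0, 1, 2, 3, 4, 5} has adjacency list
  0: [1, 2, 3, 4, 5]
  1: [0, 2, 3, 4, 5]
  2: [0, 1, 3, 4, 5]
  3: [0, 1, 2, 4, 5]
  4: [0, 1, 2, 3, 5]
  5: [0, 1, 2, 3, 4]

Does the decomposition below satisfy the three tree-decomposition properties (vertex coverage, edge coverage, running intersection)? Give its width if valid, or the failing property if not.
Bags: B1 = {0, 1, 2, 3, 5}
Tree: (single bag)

A tree decomposition must satisfy three properties: every vertex lies in some bag; for every edge, both endpoints lie together in some bag; and for every vertex, the bags containing it form a connected subtree. Here vertex 4 appears in no bag, so the decomposition is invalid.

No — vertex 4 appears in no bag.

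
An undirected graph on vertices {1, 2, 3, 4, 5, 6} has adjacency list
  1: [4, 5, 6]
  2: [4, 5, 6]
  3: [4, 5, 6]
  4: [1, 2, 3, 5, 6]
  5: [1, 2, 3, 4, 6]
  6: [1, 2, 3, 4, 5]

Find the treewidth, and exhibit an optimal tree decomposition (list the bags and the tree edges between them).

Treewidth 3.
Bags: B1 = {3, 4, 5, 6}  B2 = {1, 4, 5, 6}  B3 = {2, 4, 5, 6}
Tree: B1–B2, B2–B3

The largest bag has 4 vertices, giving width 3; this decomposition certifies tw(G) ≤ 3. Conversely, {1, 4, 5, 6} is a clique of size 4, and the vertices of any clique must share a bag in every tree decomposition; so some bag has ≥ 4 vertices and tw(G) ≥ 3. Therefore the treewidth is 3.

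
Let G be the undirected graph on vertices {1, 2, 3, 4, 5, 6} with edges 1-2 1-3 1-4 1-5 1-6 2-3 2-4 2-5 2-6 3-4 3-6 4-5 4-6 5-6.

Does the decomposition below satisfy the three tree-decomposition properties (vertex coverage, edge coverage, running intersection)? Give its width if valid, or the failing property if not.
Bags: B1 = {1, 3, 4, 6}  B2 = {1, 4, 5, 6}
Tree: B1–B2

No — vertex 2 appears in no bag.

A tree decomposition must satisfy three properties: every vertex lies in some bag; for every edge, both endpoints lie together in some bag; and for every vertex, the bags containing it form a connected subtree. Here vertex 2 appears in no bag, so the decomposition is invalid.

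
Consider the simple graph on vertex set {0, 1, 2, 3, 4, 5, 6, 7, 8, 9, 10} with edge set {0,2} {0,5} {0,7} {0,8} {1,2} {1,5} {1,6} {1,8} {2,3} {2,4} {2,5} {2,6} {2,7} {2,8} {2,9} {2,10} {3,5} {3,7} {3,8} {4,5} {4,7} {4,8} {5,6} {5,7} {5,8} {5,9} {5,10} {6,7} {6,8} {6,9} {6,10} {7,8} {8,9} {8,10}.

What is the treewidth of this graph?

4

A width-4 tree decomposition is:
Bags: B1 = {2, 5, 6, 7, 8}  B2 = {2, 5, 6, 8, 9}  B3 = {2, 4, 5, 7, 8}  B4 = {2, 3, 5, 7, 8}  B5 = {2, 5, 6, 8, 10}  B6 = {0, 2, 5, 7, 8}  B7 = {1, 2, 5, 6, 8}
Tree: B1–B2, B1–B3, B3–B4, B1–B5, B4–B6, B2–B7
Each bag holds 5 vertices, so the decomposition has width 4, which upper-bounds the treewidth. On the other hand G contains the 5-clique {0, 2, 5, 7, 8}. A clique must lie in a single bag of any decomposition, so no decomposition can have width below 4. Therefore the treewidth is 4.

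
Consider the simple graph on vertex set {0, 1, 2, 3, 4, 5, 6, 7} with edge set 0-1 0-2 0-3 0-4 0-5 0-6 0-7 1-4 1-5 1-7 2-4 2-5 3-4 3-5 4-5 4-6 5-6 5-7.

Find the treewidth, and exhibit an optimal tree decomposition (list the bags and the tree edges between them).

Treewidth 3.
Bags: B1 = {0, 1, 4, 5}  B2 = {0, 1, 5, 7}  B3 = {0, 4, 5, 6}  B4 = {0, 3, 4, 5}  B5 = {0, 2, 4, 5}
Tree: B1–B2, B1–B3, B1–B4, B4–B5

Every bag has size at most 4, so the width is 4 − 1 = 3 and tw(G) ≤ 3. On the other hand G contains the 4-clique {0, 1, 4, 5}. A clique must lie in a single bag of any decomposition, so no decomposition can have width below 3. The upper and lower bounds meet at 3, so that is the treewidth.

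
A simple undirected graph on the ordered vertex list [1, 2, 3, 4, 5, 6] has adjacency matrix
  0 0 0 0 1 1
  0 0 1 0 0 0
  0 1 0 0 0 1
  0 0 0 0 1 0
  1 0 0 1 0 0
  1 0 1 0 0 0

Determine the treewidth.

A width-1 tree decomposition is:
Bags: B1 = {2, 3}  B2 = {3, 6}  B3 = {1, 6}  B4 = {1, 5}  B5 = {4, 5}
Tree: B1–B2, B2–B3, B3–B4, B4–B5
Every bag has size at most 2, so the width is 2 − 1 = 1 and tw(G) ≤ 1. Since G has at least one edge (e.g. 2–3), it is not an edgeless graph, so tw(G) ≥ 1. Hence tw(G) = 1 exactly.

1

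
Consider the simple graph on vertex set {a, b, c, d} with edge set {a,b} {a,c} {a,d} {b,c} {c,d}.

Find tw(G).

A width-2 tree decomposition is:
Bags: B1 = {a, c, d}  B2 = {a, b, c}
Tree: B1–B2
The largest bag has 3 vertices, giving width 2; this decomposition certifies tw(G) ≤ 2. For the lower bound, the 3 vertices {a, c, d} are pairwise adjacent, and any tree decomposition puts a clique entirely inside one bag — forcing width ≥ 2. Hence tw(G) = 2 exactly.

2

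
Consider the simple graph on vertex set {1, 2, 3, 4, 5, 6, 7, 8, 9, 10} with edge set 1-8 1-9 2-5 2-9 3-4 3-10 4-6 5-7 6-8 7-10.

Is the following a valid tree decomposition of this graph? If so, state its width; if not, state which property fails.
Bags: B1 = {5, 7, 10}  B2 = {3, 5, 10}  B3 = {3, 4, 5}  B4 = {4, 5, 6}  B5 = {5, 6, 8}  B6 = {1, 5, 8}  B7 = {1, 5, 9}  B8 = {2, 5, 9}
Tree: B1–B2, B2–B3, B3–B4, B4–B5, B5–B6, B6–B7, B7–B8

Yes; width 2.

Checking the three conditions: (i) the bags cover all of {1, 2, 3, 4, 5, 6, 7, 8, 9, 10}; (ii) for each edge, some bag contains both endpoints; (iii) the bags containing any fixed vertex form a subtree. All hold, so the decomposition is valid with width 3 − 1 = 2.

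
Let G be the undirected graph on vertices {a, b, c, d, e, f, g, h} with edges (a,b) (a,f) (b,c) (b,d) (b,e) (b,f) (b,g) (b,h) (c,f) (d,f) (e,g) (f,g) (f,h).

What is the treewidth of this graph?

A width-2 tree decomposition is:
Bags: B1 = {b, e, g}  B2 = {b, f, g}  B3 = {b, f, h}  B4 = {a, b, f}  B5 = {b, d, f}  B6 = {b, c, f}
Tree: B1–B2, B2–B3, B2–B4, B2–B5, B4–B6
The largest bag has 3 vertices, giving width 2; this decomposition certifies tw(G) ≤ 2. Conversely, {b, e, g} is a clique of size 3, and the vertices of any clique must share a bag in every tree decomposition; so some bag has ≥ 3 vertices and tw(G) ≥ 2. Therefore the treewidth is 2.

2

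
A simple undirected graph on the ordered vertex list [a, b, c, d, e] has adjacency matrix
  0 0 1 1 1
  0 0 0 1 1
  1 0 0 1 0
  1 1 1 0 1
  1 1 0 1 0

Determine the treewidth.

2

A width-2 tree decomposition is:
Bags: B1 = {a, d, e}  B2 = {b, d, e}  B3 = {a, c, d}
Tree: B1–B2, B1–B3
The largest bag has 3 vertices, giving width 2; this decomposition certifies tw(G) ≤ 2. Conversely, {a, d, e} is a clique of size 3, and the vertices of any clique must share a bag in every tree decomposition; so some bag has ≥ 3 vertices and tw(G) ≥ 2. The upper and lower bounds meet at 2, so that is the treewidth.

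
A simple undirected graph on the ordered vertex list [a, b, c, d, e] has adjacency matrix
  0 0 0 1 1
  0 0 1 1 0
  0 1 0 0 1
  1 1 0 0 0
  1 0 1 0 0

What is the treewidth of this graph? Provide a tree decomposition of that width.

Treewidth 2.
One such decomposition:
Bags: B1 = {b, c, e}  B2 = {a, b, e}  B3 = {a, b, d}
Tree: B1–B2, B2–B3

The largest bag has 3 vertices, giving width 2; this decomposition certifies tw(G) ≤ 2. The edges b–c–e–a–d–b form a cycle, so G is not a tree and its treewidth is at least 2. Hence tw(G) = 2 exactly.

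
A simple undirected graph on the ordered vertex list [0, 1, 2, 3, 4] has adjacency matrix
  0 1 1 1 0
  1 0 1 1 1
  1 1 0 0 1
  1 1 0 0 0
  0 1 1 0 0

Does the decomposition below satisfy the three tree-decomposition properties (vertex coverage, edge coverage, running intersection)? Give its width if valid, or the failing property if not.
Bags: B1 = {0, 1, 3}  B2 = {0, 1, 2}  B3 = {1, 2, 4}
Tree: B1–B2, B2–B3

Yes; width 2.

Checking the three conditions: (i) the bags cover all of {0, 1, 2, 3, 4}; (ii) for each edge, some bag contains both endpoints; (iii) the bags containing any fixed vertex form a subtree. All hold, so the decomposition is valid with width 3 − 1 = 2.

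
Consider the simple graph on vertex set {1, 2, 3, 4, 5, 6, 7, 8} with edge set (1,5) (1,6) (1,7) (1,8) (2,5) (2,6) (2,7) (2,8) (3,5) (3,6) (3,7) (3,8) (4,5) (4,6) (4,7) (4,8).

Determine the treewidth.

A width-4 tree decomposition is:
Bags: B1 = {4, 5, 6, 7, 8}  B2 = {3, 5, 6, 7, 8}  B3 = {2, 5, 6, 7, 8}  B4 = {1, 5, 6, 7, 8}
Tree: B1–B2, B2–B3, B3–B4
The largest bag has 5 vertices, giving width 4; this decomposition certifies tw(G) ≤ 4. For the lower bound: the 5 vertex sets {4,7}, {3,5}, {2,8}, {6}, {1} are disjoint, each induces a connected subgraph, and every pair is joined by at least one edge of G. Contracting each set to a single vertex therefore yields K_{5} as a minor, and since treewidth is minor-monotone, tw(G) ≥ tw(K_{5}) = 4. Therefore the treewidth is 4.

4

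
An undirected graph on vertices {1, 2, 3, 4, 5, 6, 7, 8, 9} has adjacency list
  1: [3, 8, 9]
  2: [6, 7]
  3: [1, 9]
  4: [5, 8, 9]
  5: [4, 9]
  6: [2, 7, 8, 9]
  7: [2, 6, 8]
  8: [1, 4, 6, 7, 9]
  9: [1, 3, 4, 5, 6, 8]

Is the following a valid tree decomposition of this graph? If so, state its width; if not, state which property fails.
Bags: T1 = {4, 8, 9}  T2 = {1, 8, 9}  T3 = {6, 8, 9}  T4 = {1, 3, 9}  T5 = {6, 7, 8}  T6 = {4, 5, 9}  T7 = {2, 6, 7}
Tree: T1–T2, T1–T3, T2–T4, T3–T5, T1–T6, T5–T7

Yes; width 2.

Vertex coverage: the bags together contain {1, 2, 3, 4, 5, 6, 7, 8, 9}, the full vertex set. Edge coverage: each edge of G has both endpoints in at least one bag. Running intersection: for every vertex, the bags containing it form a connected subtree. All three properties hold, so this is a valid tree decomposition of width max|bag| − 1 = 2, and hence tw(G) ≤ 2.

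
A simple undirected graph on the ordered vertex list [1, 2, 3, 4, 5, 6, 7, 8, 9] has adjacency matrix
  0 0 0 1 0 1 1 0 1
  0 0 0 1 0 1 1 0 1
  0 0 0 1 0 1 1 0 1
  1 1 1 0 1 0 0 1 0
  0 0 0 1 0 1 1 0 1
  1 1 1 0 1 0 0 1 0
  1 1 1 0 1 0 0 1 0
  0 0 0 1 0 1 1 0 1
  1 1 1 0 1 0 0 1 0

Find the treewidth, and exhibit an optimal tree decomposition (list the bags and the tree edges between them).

The largest bag has 5 vertices, giving width 4; this decomposition certifies tw(G) ≤ 4. For the lower bound: the 5 vertex sets {7,8}, {5,6}, {2,9}, {4}, {1} are disjoint, each induces a connected subgraph, and every pair is joined by at least one edge of G. Contracting each set to a single vertex therefore yields K_{5} as a minor, and since treewidth is minor-monotone, tw(G) ≥ tw(K_{5}) = 4. Combining the bounds, tw(G) = 4.

Treewidth 4.
One such decomposition:
Bags: B1 = {4, 6, 7, 8, 9}  B2 = {4, 5, 6, 7, 9}  B3 = {2, 4, 6, 7, 9}  B4 = {1, 4, 6, 7, 9}  B5 = {3, 4, 6, 7, 9}
Tree: B1–B2, B2–B3, B3–B4, B4–B5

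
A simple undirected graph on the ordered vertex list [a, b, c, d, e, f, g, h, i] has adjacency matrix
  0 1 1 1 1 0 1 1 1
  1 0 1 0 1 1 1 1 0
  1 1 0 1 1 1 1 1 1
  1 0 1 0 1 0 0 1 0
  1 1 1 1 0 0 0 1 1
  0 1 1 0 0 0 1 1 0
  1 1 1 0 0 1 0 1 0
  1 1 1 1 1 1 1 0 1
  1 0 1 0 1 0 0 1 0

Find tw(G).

A width-4 tree decomposition is:
Bags: B1 = {a, b, c, g, h}  B2 = {a, b, c, e, h}  B3 = {a, c, d, e, h}  B4 = {a, c, e, h, i}  B5 = {b, c, f, g, h}
Tree: B1–B2, B2–B3, B2–B4, B1–B5
The largest bag has 5 vertices, giving width 4; this decomposition certifies tw(G) ≤ 4. For the lower bound, the 5 vertices {a, b, c, g, h} are pairwise adjacent, and any tree decomposition puts a clique entirely inside one bag — forcing width ≥ 4. Therefore the treewidth is 4.

4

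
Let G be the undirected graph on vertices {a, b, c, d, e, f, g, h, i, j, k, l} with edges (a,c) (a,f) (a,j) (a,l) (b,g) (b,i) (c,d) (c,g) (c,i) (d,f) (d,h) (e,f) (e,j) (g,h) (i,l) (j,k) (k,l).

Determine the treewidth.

3

A width-3 tree decomposition is:
Bags: B1 = {b, g, h, i}  B2 = {c, g, h, i}  B3 = {c, d, h, i}  B4 = {c, d, i, l}  B5 = {a, c, d, l}  B6 = {a, d, f, l}  B7 = {a, f, k, l}  B8 = {a, f, j, k}  B9 = {e, f, j, k}
Tree: B1–B2, B2–B3, B3–B4, B4–B5, B5–B6, B6–B7, B7–B8, B8–B9
Every bag has size at most 4, so the width is 4 − 1 = 3 and tw(G) ≤ 3. For the lower bound: the 4 vertex sets {b,g,h}, {i}, {c}, {a,d,f,l} are disjoint, each induces a connected subgraph, and every pair is joined by at least one edge of G. Contracting each set to a single vertex therefore yields K_{4} as a minor, and since treewidth is minor-monotone, tw(G) ≥ tw(K_{4}) = 3. Hence tw(G) = 3 exactly.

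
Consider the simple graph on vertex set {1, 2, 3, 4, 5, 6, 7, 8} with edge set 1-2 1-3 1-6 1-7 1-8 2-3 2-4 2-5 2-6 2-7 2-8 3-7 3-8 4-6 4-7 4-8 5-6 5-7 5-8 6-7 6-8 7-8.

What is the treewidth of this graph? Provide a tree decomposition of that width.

Every bag has size at most 5, so the width is 5 − 1 = 4 and tw(G) ≤ 4. For the lower bound, the 5 vertices {1, 2, 3, 7, 8} are pairwise adjacent, and any tree decomposition puts a clique entirely inside one bag — forcing width ≥ 4. Combining the bounds, tw(G) = 4.

Treewidth 4.
Bags: B1 = {1, 2, 6, 7, 8}  B2 = {2, 4, 6, 7, 8}  B3 = {2, 5, 6, 7, 8}  B4 = {1, 2, 3, 7, 8}
Tree: B1–B2, B2–B3, B1–B4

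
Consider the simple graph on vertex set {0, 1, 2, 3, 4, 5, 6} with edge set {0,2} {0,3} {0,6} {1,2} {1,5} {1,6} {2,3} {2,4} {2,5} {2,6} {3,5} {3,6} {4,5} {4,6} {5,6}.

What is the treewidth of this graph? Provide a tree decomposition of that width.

Treewidth 3.
Bags: B1 = {0, 2, 3, 6}  B2 = {2, 3, 5, 6}  B3 = {2, 4, 5, 6}  B4 = {1, 2, 5, 6}
Tree: B1–B2, B2–B3, B2–B4

Every bag has size at most 4, so the width is 4 − 1 = 3 and tw(G) ≤ 3. For the lower bound, the 4 vertices {0, 2, 3, 6} are pairwise adjacent, and any tree decomposition puts a clique entirely inside one bag — forcing width ≥ 3. Hence tw(G) = 3 exactly.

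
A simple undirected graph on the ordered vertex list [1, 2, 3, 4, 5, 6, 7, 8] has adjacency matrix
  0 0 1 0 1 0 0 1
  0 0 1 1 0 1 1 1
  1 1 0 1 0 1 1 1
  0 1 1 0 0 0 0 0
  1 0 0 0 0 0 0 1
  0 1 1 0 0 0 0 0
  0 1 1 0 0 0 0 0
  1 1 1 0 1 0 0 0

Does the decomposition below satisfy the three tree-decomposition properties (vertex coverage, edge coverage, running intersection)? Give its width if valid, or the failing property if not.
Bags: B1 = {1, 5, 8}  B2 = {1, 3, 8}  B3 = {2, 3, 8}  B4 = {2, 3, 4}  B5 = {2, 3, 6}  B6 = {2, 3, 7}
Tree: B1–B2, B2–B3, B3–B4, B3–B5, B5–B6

Yes; width 2.

Vertex coverage: the bags together contain {1, 2, 3, 4, 5, 6, 7, 8}, the full vertex set. Edge coverage: each edge of G has both endpoints in at least one bag. Running intersection: for every vertex, the bags containing it form a connected subtree. All three properties hold, so this is a valid tree decomposition of width max|bag| − 1 = 2, and hence tw(G) ≤ 2.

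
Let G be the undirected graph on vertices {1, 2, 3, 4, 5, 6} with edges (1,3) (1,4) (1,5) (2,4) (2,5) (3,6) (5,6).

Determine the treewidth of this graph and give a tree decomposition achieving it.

Every bag has size at most 3, so the width is 3 − 1 = 2 and tw(G) ≤ 2. The edges 4–2–5–1–4 form a cycle, so G is not a tree and its treewidth is at least 2. Hence tw(G) = 2 exactly.

Treewidth 2.
Bags: B1 = {1, 2, 4}  B2 = {1, 2, 5}  B3 = {1, 3, 5}  B4 = {3, 5, 6}
Tree: B1–B2, B2–B3, B3–B4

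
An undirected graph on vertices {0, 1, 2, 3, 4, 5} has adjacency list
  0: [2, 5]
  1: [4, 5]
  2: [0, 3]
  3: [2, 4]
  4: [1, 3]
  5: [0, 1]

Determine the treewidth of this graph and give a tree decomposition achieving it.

Treewidth 2.
Bags: B1 = {0, 2, 5}  B2 = {1, 2, 5}  B3 = {1, 2, 4}  B4 = {2, 3, 4}
Tree: B1–B2, B2–B3, B3–B4

Every bag has size at most 3, so the width is 3 − 1 = 2 and tw(G) ≤ 2. The edges 2–0–5–1–4–3–2 form a cycle, so G is not a tree and its treewidth is at least 2. Therefore the treewidth is 2.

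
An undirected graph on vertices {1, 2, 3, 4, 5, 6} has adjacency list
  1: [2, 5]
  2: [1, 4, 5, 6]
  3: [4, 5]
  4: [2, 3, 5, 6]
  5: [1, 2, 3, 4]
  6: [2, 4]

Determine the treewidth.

A width-2 tree decomposition is:
Bags: B1 = {2, 4, 5}  B2 = {3, 4, 5}  B3 = {1, 2, 5}  B4 = {2, 4, 6}
Tree: B1–B2, B1–B3, B1–B4
Every bag has size at most 3, so the width is 3 − 1 = 2 and tw(G) ≤ 2. For the lower bound, the 3 vertices {1, 2, 5} are pairwise adjacent, and any tree decomposition puts a clique entirely inside one bag — forcing width ≥ 2. Therefore the treewidth is 2.

2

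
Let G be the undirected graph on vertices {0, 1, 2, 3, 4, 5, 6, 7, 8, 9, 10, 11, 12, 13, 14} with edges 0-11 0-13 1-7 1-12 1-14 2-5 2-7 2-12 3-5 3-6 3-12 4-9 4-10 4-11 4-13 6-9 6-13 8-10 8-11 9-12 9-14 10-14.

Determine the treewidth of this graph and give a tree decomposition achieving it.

Treewidth 3.
Bags: B1 = {0, 8, 11, 13}  B2 = {4, 8, 11, 13}  B3 = {4, 8, 10, 13}  B4 = {4, 6, 10, 13}  B5 = {4, 6, 9, 10}  B6 = {6, 9, 10, 14}  B7 = {3, 6, 9, 14}  B8 = {3, 9, 12, 14}  B9 = {1, 3, 12, 14}  B10 = {1, 3, 5, 12}  B11 = {1, 2, 5, 12}  B12 = {1, 2, 5, 7}
Tree: B1–B2, B2–B3, B3–B4, B4–B5, B5–B6, B6–B7, B7–B8, B8–B9, B9–B10, B10–B11, B11–B12

Every bag has size at most 4, so the width is 4 − 1 = 3 and tw(G) ≤ 3. For the lower bound: the 4 vertex sets {0,8,11}, {13}, {4}, {6,9,10,14} are disjoint, each induces a connected subgraph, and every pair is joined by at least one edge of G. Contracting each set to a single vertex therefore yields K_{4} as a minor, and since treewidth is minor-monotone, tw(G) ≥ tw(K_{4}) = 3. Combining the bounds, tw(G) = 3.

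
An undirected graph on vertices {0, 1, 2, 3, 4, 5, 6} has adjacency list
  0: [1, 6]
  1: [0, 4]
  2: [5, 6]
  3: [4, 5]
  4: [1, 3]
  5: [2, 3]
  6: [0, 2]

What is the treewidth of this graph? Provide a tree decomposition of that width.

Treewidth 2.
One such decomposition:
Bags: B1 = {0, 1, 6}  B2 = {1, 2, 6}  B3 = {1, 2, 5}  B4 = {1, 3, 5}  B5 = {1, 3, 4}
Tree: B1–B2, B2–B3, B3–B4, B4–B5

The largest bag has 3 vertices, giving width 2; this decomposition certifies tw(G) ≤ 2. The edges 1–0–6–2–5–3–4–1 form a cycle, so G is not a tree and its treewidth is at least 2. Combining the bounds, tw(G) = 2.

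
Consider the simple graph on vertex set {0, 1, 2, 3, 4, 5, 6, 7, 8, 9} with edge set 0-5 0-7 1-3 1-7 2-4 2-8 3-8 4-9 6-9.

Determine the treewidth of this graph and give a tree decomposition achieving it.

Every bag has size at most 2, so the width is 2 − 1 = 1 and tw(G) ≤ 1. G has an edge, so its treewidth is at least 1. Hence tw(G) = 1 exactly.

Treewidth 1.
Bags: B1 = {6, 9}  B2 = {4, 9}  B3 = {2, 4}  B4 = {2, 8}  B5 = {3, 8}  B6 = {1, 3}  B7 = {1, 7}  B8 = {0, 7}  B9 = {0, 5}
Tree: B1–B2, B2–B3, B3–B4, B4–B5, B5–B6, B6–B7, B7–B8, B8–B9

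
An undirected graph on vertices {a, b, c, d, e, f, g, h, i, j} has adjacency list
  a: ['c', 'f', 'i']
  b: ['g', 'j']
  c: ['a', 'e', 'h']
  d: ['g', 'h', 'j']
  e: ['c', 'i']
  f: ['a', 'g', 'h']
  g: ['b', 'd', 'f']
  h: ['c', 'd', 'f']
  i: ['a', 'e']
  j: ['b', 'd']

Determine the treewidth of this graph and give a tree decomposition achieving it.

Treewidth 2.
One optimal decomposition is:
Bags: B1 = {b, g, j}  B2 = {d, g, j}  B3 = {d, f, g}  B4 = {d, f, h}  B5 = {a, f, h}  B6 = {a, c, h}  B7 = {a, c, i}  B8 = {c, e, i}
Tree: B1–B2, B2–B3, B3–B4, B4–B5, B5–B6, B6–B7, B7–B8

Every bag has size at most 3, so the width is 3 − 1 = 2 and tw(G) ≤ 2. Since b–j–d–g–b is a cycle in G, G is not acyclic. Forests are exactly the graphs of treewidth ≤ 1, so tw(G) ≥ 2. Hence tw(G) = 2 exactly.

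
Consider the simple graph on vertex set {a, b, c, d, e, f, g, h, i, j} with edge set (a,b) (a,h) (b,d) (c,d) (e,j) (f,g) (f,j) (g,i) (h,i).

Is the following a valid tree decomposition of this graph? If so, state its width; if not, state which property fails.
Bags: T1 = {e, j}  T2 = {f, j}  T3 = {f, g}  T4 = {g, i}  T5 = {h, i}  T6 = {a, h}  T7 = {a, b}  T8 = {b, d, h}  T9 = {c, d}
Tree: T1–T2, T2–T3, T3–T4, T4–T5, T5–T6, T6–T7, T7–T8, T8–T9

No — bags containing vertex h are not connected in the tree.

A tree decomposition must satisfy three properties: every vertex lies in some bag; for every edge, both endpoints lie together in some bag; and for every vertex, the bags containing it form a connected subtree. Here bags containing vertex h are not connected in the tree, so the decomposition is invalid.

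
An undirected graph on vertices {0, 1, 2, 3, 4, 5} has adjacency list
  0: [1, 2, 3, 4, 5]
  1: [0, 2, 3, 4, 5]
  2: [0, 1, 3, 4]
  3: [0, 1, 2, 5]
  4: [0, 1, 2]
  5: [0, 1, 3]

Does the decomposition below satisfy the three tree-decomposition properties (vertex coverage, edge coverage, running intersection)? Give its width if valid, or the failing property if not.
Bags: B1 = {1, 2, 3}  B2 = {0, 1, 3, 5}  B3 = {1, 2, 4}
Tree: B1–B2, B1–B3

A tree decomposition must satisfy three properties: every vertex lies in some bag; for every edge, both endpoints lie together in some bag; and for every vertex, the bags containing it form a connected subtree. Here edge (0,2) lies in no bag, so the decomposition is invalid.

No — edge (0,2) lies in no bag.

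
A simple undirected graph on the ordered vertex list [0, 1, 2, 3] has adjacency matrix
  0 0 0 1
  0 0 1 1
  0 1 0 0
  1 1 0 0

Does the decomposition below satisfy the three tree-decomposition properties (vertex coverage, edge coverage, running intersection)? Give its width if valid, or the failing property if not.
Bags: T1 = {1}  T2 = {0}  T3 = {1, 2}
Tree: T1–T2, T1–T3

A tree decomposition must satisfy three properties: every vertex lies in some bag; for every edge, both endpoints lie together in some bag; and for every vertex, the bags containing it form a connected subtree. Here vertex 3 appears in no bag, so the decomposition is invalid.

No — vertex 3 appears in no bag.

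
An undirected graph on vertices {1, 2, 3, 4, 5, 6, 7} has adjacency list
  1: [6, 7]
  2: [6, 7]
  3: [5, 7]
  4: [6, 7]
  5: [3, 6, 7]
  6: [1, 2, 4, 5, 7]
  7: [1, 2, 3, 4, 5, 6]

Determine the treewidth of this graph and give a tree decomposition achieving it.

Every bag has size at most 3, so the width is 3 − 1 = 2 and tw(G) ≤ 2. On the other hand G contains the 3-clique {3, 5, 7}. A clique must lie in a single bag of any decomposition, so no decomposition can have width below 2. Therefore the treewidth is 2.

Treewidth 2.
One such decomposition:
Bags: B1 = {2, 6, 7}  B2 = {1, 6, 7}  B3 = {4, 6, 7}  B4 = {5, 6, 7}  B5 = {3, 5, 7}
Tree: B1–B2, B2–B3, B1–B4, B4–B5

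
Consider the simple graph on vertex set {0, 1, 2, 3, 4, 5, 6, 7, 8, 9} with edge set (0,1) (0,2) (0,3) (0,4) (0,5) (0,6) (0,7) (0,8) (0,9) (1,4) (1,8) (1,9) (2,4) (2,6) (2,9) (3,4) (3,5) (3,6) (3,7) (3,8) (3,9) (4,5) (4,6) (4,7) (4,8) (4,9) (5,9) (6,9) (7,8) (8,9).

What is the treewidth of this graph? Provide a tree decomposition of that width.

The largest bag has 5 vertices, giving width 4; this decomposition certifies tw(G) ≤ 4. On the other hand G contains the 5-clique {0, 1, 4, 8, 9}. A clique must lie in a single bag of any decomposition, so no decomposition can have width below 4. Combining the bounds, tw(G) = 4.

Treewidth 4.
One such decomposition:
Bags: B1 = {0, 3, 4, 5, 9}  B2 = {0, 3, 4, 8, 9}  B3 = {0, 1, 4, 8, 9}  B4 = {0, 3, 4, 6, 9}  B5 = {0, 2, 4, 6, 9}  B6 = {0, 3, 4, 7, 8}
Tree: B1–B2, B2–B3, B1–B4, B4–B5, B2–B6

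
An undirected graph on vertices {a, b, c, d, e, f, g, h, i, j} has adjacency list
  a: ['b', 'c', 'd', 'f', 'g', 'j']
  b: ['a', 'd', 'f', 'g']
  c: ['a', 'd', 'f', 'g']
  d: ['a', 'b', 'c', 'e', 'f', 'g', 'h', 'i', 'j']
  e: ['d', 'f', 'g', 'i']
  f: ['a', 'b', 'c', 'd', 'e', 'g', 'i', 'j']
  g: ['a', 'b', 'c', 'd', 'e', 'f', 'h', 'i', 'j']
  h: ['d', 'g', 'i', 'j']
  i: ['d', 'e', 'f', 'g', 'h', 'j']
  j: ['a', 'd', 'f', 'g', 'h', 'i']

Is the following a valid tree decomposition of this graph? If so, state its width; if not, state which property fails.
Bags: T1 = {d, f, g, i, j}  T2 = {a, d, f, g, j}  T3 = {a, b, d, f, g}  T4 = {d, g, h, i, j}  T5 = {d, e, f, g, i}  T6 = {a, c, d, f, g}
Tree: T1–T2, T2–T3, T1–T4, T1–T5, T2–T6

Yes; width 4.

Every vertex of G appears in some bag (union = {a, b, c, d, e, f, g, h, i, j}); every edge is covered by a bag; and for each vertex v the set of bags containing v is connected in the bag tree. The decomposition is therefore valid. The largest bag has 5 vertices, so the width is 4.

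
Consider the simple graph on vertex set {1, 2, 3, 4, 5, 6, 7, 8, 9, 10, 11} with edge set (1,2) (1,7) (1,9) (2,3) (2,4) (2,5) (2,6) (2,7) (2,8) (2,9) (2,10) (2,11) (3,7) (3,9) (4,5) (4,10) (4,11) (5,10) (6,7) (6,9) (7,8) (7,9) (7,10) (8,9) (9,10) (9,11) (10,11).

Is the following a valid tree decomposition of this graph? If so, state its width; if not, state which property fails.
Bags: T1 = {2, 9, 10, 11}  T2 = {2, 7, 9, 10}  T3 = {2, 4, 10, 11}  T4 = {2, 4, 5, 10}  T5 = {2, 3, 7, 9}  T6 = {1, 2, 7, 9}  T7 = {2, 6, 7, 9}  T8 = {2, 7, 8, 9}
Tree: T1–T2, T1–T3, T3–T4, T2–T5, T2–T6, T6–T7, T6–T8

Yes; width 3.

Vertex coverage: the bags together contain {1, 2, 3, 4, 5, 6, 7, 8, 9, 10, 11}, the full vertex set. Edge coverage: each edge of G has both endpoints in at least one bag. Running intersection: for every vertex, the bags containing it form a connected subtree. All three properties hold, so this is a valid tree decomposition of width max|bag| − 1 = 3, and hence tw(G) ≤ 3.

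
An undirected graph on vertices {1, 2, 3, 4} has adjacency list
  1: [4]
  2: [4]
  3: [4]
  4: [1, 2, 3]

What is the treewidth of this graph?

A width-1 tree decomposition is:
Bags: B1 = {2, 4}  B2 = {3, 4}  B3 = {1, 4}
Tree: B1–B2, B1–B3
Every bag has size at most 2, so the width is 2 − 1 = 1 and tw(G) ≤ 1. Any graph with an edge has treewidth ≥ 1, and G has the edge 4–2. Hence tw(G) = 1 exactly.

1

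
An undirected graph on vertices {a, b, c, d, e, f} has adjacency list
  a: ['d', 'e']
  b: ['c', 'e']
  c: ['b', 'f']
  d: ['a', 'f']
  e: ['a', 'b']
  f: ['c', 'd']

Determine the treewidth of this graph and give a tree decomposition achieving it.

Treewidth 2.
Bags: B1 = {c, d, f}  B2 = {b, c, d}  B3 = {b, d, e}  B4 = {a, d, e}
Tree: B1–B2, B2–B3, B3–B4

Each bag holds 3 vertices, so the decomposition has width 2, which upper-bounds the treewidth. For the lower bound, G contains the cycle d–f–c–b–e–a–d, so G is not a forest; only forests have treewidth ≤ 1, hence tw(G) ≥ 2. The upper and lower bounds meet at 2, so that is the treewidth.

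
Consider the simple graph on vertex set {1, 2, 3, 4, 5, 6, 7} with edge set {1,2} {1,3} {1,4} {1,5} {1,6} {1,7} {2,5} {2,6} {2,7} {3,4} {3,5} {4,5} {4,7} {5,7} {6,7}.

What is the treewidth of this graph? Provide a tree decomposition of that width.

Treewidth 3.
Bags: B1 = {1, 4, 5, 7}  B2 = {1, 2, 5, 7}  B3 = {1, 3, 4, 5}  B4 = {1, 2, 6, 7}
Tree: B1–B2, B1–B3, B2–B4

Every bag has size at most 4, so the width is 4 − 1 = 3 and tw(G) ≤ 3. On the other hand G contains the 4-clique {1, 2, 5, 7}. A clique must lie in a single bag of any decomposition, so no decomposition can have width below 3. Combining the bounds, tw(G) = 3.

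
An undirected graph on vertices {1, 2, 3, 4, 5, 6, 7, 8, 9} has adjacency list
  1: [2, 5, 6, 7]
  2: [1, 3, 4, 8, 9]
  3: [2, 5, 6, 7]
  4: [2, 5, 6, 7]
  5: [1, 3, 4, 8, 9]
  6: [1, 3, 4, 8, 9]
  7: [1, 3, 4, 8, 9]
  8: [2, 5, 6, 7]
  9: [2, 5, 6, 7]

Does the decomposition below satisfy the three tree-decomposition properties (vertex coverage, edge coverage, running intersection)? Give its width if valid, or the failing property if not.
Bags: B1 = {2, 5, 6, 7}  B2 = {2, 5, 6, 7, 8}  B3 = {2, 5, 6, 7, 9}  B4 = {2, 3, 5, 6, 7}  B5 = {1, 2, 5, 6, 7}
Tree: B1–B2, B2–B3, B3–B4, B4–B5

A tree decomposition must satisfy three properties: every vertex lies in some bag; for every edge, both endpoints lie together in some bag; and for every vertex, the bags containing it form a connected subtree. Here vertex 4 appears in no bag, so the decomposition is invalid.

No — vertex 4 appears in no bag.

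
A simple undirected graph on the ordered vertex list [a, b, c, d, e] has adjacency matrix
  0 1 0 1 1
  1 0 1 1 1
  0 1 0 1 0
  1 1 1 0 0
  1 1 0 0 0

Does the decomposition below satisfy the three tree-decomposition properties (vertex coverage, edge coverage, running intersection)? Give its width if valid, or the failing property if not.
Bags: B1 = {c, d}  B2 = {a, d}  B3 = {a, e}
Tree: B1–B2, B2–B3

A tree decomposition must satisfy three properties: every vertex lies in some bag; for every edge, both endpoints lie together in some bag; and for every vertex, the bags containing it form a connected subtree. Here vertex b appears in no bag, so the decomposition is invalid.

No — vertex b appears in no bag.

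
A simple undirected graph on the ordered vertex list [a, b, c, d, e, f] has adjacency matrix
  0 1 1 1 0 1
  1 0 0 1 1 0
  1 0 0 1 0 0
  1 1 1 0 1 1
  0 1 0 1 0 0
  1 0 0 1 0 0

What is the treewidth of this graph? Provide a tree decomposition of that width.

Treewidth 2.
Bags: B1 = {a, c, d}  B2 = {a, b, d}  B3 = {b, d, e}  B4 = {a, d, f}
Tree: B1–B2, B2–B3, B1–B4

Every bag has size at most 3, so the width is 3 − 1 = 2 and tw(G) ≤ 2. On the other hand G contains the 3-clique {b, d, e}. A clique must lie in a single bag of any decomposition, so no decomposition can have width below 2. Combining the bounds, tw(G) = 2.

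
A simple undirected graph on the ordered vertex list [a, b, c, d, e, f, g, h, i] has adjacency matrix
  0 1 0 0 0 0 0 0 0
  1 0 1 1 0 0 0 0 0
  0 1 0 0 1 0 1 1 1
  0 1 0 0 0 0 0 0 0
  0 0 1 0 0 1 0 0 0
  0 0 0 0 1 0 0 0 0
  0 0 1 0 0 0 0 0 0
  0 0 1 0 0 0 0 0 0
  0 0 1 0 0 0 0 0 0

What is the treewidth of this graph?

A width-1 tree decomposition is:
Bags: B1 = {c, h}  B2 = {c, e}  B3 = {b, c}  B4 = {e, f}  B5 = {c, i}  B6 = {b, d}  B7 = {a, b}  B8 = {c, g}
Tree: B1–B2, B1–B3, B2–B4, B1–B5, B3–B6, B3–B7, B5–B8
The largest bag has 2 vertices, giving width 1; this decomposition certifies tw(G) ≤ 1. Since G has at least one edge (e.g. h–c), it is not an edgeless graph, so tw(G) ≥ 1. The upper and lower bounds meet at 1, so that is the treewidth.

1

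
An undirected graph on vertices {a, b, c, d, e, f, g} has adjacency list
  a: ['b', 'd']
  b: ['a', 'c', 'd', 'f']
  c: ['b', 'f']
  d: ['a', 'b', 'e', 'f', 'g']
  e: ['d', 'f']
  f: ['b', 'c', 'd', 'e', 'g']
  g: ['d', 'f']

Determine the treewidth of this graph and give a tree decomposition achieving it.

The largest bag has 3 vertices, giving width 2; this decomposition certifies tw(G) ≤ 2. Conversely, {a, b, d} is a clique of size 3, and the vertices of any clique must share a bag in every tree decomposition; so some bag has ≥ 3 vertices and tw(G) ≥ 2. Combining the bounds, tw(G) = 2.

Treewidth 2.
Bags: B1 = {d, e, f}  B2 = {b, d, f}  B3 = {a, b, d}  B4 = {b, c, f}  B5 = {d, f, g}
Tree: B1–B2, B2–B3, B2–B4, B1–B5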